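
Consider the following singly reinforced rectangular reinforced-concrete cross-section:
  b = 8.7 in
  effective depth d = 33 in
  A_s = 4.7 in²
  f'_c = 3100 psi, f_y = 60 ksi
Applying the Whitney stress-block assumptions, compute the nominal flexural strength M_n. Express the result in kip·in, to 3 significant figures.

M_n ≈ 7570 kip·in

T = A_s f_y = 4.7 × 60 = 282 kips.
a = T/(0.85 f'_c b) = 282/(0.85 × 3.1 × 8.7) = 12.301 in.
M_n = T(d − a/2) = 282 × (33 − 6.1505) = 7571.6 kip·in.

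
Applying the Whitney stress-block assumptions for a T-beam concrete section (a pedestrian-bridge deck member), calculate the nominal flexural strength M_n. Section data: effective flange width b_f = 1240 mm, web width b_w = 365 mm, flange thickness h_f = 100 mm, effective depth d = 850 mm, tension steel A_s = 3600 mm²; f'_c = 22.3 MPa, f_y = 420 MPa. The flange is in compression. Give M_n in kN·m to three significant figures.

Tension: T = A_s f_y = 3600 × 420 = 1512000 N.
Try a within the flange: a = T/(0.85 f'_c b_f) = 1512000/(0.85 × 22.3 × 1240) = 64.33 mm.
Since a = 64.33 ≤ h_f = 100 mm, the stress block lies entirely in the flange; analyse as a rectangular beam of width b_f.
M_n = T(d − a/2) = 1512000 × (850 − 32.165) = 1236.57 × 10⁶ N·mm.
M_n = 1236.57 kN·m.

M_n ≈ 1240 kN·m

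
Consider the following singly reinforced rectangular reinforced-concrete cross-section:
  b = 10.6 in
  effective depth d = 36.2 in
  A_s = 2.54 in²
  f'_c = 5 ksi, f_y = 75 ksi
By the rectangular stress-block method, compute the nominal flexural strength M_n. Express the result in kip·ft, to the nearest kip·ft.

T = A_s f_y = 2.54 × 75 = 190.5 kips.
a = T/(0.85 f'_c b) = 190.5/(0.85 × 5 × 10.6) = 4.229 in.
M_n = T(d − a/2) = 190.5 × (36.2 − 2.1145) = 6493.3 kip·in = 6493.3/12 = 541.11 kip·ft.

M_n ≈ 541 kip·ft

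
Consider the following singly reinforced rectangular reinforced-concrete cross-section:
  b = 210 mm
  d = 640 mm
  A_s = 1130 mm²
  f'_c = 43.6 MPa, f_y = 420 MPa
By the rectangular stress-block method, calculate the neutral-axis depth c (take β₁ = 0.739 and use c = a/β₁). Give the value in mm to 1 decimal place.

c ≈ 82.5 mm

T = A_s f_y = 1130 × 420 = 474600 N = 474.6 kN.
Setting C = 0.85 f'_c a b equal to T: a = 474600/(0.85 × 43.6 × 210) = 60.982 mm.
With β₁ = 0.739, c = a/β₁ = 60.982/0.739 = 82.5 mm.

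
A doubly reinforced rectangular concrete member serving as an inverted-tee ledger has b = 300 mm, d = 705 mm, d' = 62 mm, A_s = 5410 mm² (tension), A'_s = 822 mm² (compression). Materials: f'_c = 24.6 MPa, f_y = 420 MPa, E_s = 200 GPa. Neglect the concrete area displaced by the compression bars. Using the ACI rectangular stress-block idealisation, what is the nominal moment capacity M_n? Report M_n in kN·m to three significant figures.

M_n ≈ 1280 kN·m

Assume both tension and compression steel yield.
Net tension couple steel: A_s − A'_s = 4588 mm².
a = (A_s − A'_s) f_y / (0.85 f'_c b) = 1926960/(0.85 × 24.6 × 300) = 307.18 mm.
c = a/β₁ = 307.18/0.85 = 361.39 mm; ε'_s = 0.003(c − d')/c = 0.0025 ≥ f_y/E_s = 0.0021, so compression steel does yield.
M_n = (A_s − A'_s) f_y (d − a/2) + A'_s f_y (d − d') = [1926960 × (705 − 153.59) + 345240 × (705 − 62)] × 10⁻⁶ = 1062.55 + 221.99 = 1284.54 kN·m.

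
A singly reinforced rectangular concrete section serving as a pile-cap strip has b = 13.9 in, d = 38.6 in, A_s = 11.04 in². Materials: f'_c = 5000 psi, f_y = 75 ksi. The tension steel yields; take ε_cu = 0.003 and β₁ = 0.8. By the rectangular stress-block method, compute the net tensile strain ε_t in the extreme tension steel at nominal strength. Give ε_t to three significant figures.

ε_t ≈ 0.00361

a = A_s f_y/(0.85 f'_c b) = 14.016 in.
β₁ = 0.8, so c = a/β₁ = 14.016/0.8 = 17.520 in.
From the linear strain diagram with ε_cu = 0.003: ε_t = 0.003 (d − c)/c = 0.003 × (38.6 − 17.520)/17.520 = 0.00361.
ε_t < 0.004 — the section is over-reinforced for flexure under ACI limits.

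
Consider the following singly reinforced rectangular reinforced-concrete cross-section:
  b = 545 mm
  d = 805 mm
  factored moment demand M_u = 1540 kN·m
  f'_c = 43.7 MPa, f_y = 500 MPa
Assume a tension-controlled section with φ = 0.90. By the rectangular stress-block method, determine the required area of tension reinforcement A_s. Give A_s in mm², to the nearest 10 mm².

M_n = M_u/φ = 1540/0.90 = 1711.11 kN·m.
With M_n = 0.85 f'_c a b (d − a/2), solve the quadratic for a:
a = d − √(d² − 2M_n/(0.85 f'_c b)) = 805 − √(805² − 2 × 1711.11×10⁶/(0.85 × 43.7 × 545)) = 112.92 mm.
A_s = 0.85 f'_c a b / f_y = 0.85 × 43.7 × 112.92 × 545 / 500 = 4571.9 mm².

A_s ≈ 4570 mm²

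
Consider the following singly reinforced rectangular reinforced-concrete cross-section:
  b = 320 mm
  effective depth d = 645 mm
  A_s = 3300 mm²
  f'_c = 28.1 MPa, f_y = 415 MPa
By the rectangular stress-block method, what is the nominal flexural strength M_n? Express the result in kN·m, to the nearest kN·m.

T = A_s f_y = 3300 × 415 = 1369500 N = 1369.5 kN.
From C = T: a = T/(0.85 f'_c b) = 1369500/(0.85 × 28.1 × 320) = 179.18 mm.
M_n = T(d − a/2) = 1369.5 kN × (645 − 89.59) mm = 760.63 kN·m.

M_n ≈ 761 kN·m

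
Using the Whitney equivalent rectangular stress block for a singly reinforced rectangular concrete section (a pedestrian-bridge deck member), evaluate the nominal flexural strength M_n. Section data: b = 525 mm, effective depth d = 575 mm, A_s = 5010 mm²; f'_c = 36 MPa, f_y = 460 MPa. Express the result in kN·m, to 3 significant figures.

T = A_s f_y = 5010 × 460 = 2304600 N = 2304.6 kN.
From C = T: a = T/(0.85 f'_c b) = 2304600/(0.85 × 36 × 525) = 143.45 mm.
M_n = T(d − a/2) = 2304.6 kN × (575 − 71.725) mm = 1159.85 kN·m.

M_n ≈ 1160 kN·m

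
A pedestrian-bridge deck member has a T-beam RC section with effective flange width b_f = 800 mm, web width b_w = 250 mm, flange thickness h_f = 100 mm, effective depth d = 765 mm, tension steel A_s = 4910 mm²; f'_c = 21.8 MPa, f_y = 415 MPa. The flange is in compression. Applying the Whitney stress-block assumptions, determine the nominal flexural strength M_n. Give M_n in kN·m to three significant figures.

Tension: T = A_s f_y = 4910 × 415 = 2037650 N.
Try a within the flange: a = T/(0.85 f'_c b_f) = 2037650/(0.85 × 21.8 × 800) = 137.46 mm.
a = 137.46 > h_f = 100 mm: the block extends into the web. Split into flange-overhang and web parts.
C_f = 0.85 f'_c (b_f − b_w) h_f = 0.85 × 21.8 × (800 − 250) × 100 = 1019150 N.
Remaining web compression depth: a_w = (T − C_f)/(0.85 f'_c b_w) = (2037650 − 1019150)/(0.85 × 21.8 × 250) = 219.86 mm.
M_n = C_f(d − h_f/2) + (T − C_f)(d − a_w/2) = 1019150 × (765 − 50) + 1018500 × (765 − 109.93) = 728.69 + 667.19 = 1395.88 × 10⁶ N·mm.
M_n = 1395.88 kN·m.

M_n ≈ 1400 kN·m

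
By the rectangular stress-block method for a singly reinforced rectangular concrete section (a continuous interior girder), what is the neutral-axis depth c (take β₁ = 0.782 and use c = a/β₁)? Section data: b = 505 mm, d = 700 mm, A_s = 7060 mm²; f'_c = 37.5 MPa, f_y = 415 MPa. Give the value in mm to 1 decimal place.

T = A_s f_y = 7060 × 415 = 2929900 N = 2929.9 kN.
Setting C = 0.85 f'_c a b equal to T: a = 2929900/(0.85 × 37.5 × 505) = 182.017 mm.
With β₁ = 0.782, c = a/β₁ = 182.017/0.782 = 232.8 mm.

c ≈ 232.8 mm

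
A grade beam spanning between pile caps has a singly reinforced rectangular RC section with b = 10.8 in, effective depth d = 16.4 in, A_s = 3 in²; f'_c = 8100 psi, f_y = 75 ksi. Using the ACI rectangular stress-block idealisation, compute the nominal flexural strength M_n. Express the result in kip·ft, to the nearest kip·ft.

T = A_s f_y = 3 × 75 = 225 kips.
a = T/(0.85 f'_c b) = 225/(0.85 × 8.1 × 10.8) = 3.026 in.
M_n = T(d − a/2) = 225 × (16.4 − 1.513) = 3349.6 kip·in = 3349.6/12 = 279.13 kip·ft.

M_n ≈ 279 kip·ft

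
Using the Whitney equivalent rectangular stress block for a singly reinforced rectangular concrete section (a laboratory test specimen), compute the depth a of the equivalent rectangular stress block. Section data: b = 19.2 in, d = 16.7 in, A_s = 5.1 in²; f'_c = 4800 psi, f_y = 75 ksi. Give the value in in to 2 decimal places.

a ≈ 4.88 in

T = A_s f_y = 5.1 × 75 = 382.5 kips.
a = T/(0.85 f'_c b) = 382.5/(0.85 × 4.8 × 19.2) = 4.88 in.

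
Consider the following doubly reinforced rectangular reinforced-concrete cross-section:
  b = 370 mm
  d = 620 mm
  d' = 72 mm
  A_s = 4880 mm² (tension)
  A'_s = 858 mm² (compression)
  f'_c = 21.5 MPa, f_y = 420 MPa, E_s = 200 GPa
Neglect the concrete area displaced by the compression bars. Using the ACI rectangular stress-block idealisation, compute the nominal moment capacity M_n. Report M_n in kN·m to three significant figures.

Assume both tension and compression steel yield.
Net tension couple steel: A_s − A'_s = 4022 mm².
a = (A_s − A'_s) f_y / (0.85 f'_c b) = 1689240/(0.85 × 21.5 × 370) = 249.82 mm.
c = a/β₁ = 249.82/0.85 = 293.91 mm; ε'_s = 0.003(c − d')/c = 0.0023 ≥ f_y/E_s = 0.0021, so compression steel does yield.
M_n = (A_s − A'_s) f_y (d − a/2) + A'_s f_y (d − d') = [1689240 × (620 − 124.91) + 360360 × (620 − 72)] × 10⁻⁶ = 836.33 + 197.48 = 1033.81 kN·m.

M_n ≈ 1030 kN·m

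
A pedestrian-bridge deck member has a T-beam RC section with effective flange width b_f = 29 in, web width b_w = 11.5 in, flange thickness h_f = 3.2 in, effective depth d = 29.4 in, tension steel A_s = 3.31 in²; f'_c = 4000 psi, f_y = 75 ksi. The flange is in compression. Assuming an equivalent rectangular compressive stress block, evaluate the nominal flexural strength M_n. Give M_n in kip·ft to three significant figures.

M_n ≈ 582 kip·ft

Tension: T = A_s f_y = 3.31 × 75 = 248.25 kips.
Try a within the flange: a = T/(0.85 f'_c b_f) = 248.25/(0.85 × 4 × 29) = 2.518 in.
Since a = 2.518 ≤ h_f = 3.2 in, the stress block lies entirely in the flange; analyse as a rectangular beam of width b_f.
M_n = T(d − a/2) = 248.25 × (29.4 − 1.259) = 6986.0 kip·in.
M_n = 6986.0/12 = 582.17 kip·ft.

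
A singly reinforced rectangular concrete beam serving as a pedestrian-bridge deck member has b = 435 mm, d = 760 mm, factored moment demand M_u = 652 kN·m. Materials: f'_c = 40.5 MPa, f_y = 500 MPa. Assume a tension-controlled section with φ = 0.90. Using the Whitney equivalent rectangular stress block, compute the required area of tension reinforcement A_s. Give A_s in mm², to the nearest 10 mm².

A_s ≈ 1990 mm²

M_n = M_u/φ = 652/0.90 = 724.444 kN·m.
With M_n = 0.85 f'_c a b (d − a/2), solve the quadratic for a:
a = d − √(d² − 2M_n/(0.85 f'_c b)) = 760 − √(760² − 2 × 724.444×10⁶/(0.85 × 40.5 × 435)) = 66.57 mm.
A_s = 0.85 f'_c a b / f_y = 0.85 × 40.5 × 66.57 × 435 / 500 = 1993.8 mm².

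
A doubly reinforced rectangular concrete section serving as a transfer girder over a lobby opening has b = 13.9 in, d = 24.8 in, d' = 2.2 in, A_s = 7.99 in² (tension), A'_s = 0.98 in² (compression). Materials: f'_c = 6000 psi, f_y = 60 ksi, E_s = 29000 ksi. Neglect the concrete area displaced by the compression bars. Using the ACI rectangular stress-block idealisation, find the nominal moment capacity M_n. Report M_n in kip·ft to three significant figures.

Assume both steels yield.
a = (A_s − A'_s) f_y/(0.85 f'_c b) = (7.99 − 0.98) × 60/(0.85 × 6 × 13.9) = 5.933 in.
c = a/β₁ = 5.933/0.75 = 7.911 in; ε'_s = 0.003(c − d')/c = 0.0022 ≥ ε_y = 0.0021, so the compression steel yields.
M_n = (A_s − A'_s) f_y (d − a/2) + A'_s f_y (d − d') = 420.6 × (24.8 − 2.9665) + 58.8 × (24.8 − 2.2) = 9183.2 + 1328.9 = 10512.1 kip·in = 10512.1/12 = 876.01 kip·ft.

M_n ≈ 876 kip·ft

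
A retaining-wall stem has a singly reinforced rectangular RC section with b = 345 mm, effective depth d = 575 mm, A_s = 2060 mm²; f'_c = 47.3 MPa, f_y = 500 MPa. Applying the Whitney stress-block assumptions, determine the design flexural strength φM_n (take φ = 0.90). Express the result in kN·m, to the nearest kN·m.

φM_n ≈ 499 kN·m

T = A_s f_y = 2060 × 500 = 1030000 N = 1030 kN.
From C = T: a = T/(0.85 f'_c b) = 1030000/(0.85 × 47.3 × 345) = 74.26 mm.
M_n = T(d − a/2) = 1030 kN × (575 − 37.13) mm = 554.01 kN·m.
φM_n = 0.90 × 554.01 = 498.61 kN·m.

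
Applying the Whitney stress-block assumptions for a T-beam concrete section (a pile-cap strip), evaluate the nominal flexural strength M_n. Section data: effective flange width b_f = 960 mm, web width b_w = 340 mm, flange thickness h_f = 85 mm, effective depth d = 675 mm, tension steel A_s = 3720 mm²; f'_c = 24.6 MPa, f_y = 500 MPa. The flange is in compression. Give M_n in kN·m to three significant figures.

Tension: T = A_s f_y = 3720 × 500 = 1860000 N.
Try a within the flange: a = T/(0.85 f'_c b_f) = 1860000/(0.85 × 24.6 × 960) = 92.66 mm.
a = 92.66 > h_f = 85 mm: the block extends into the web. Split into flange-overhang and web parts.
C_f = 0.85 f'_c (b_f − b_w) h_f = 0.85 × 24.6 × (960 − 340) × 85 = 1101957 N.
Remaining web compression depth: a_w = (T − C_f)/(0.85 f'_c b_w) = (1860000 − 1101957)/(0.85 × 24.6 × 340) = 106.63 mm.
M_n = C_f(d − h_f/2) + (T − C_f)(d − a_w/2) = 1101957 × (675 − 42.5) + 758043 × (675 − 53.315) = 696.99 + 471.26 = 1168.25 × 10⁶ N·mm.
M_n = 1168.25 kN·m.

M_n ≈ 1170 kN·m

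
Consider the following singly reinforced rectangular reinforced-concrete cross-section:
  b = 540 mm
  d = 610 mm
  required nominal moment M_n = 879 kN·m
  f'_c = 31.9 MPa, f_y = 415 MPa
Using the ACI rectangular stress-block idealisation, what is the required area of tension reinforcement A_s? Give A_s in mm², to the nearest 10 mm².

A_s ≈ 3810 mm²

With M_n = 0.85 f'_c a b (d − a/2), solve the quadratic for a:
a = d − √(d² − 2M_n/(0.85 f'_c b)) = 610 − √(610² − 2 × 879×10⁶/(0.85 × 31.9 × 540)) = 107.97 mm.
A_s = 0.85 f'_c a b / f_y = 0.85 × 31.9 × 107.97 × 540 / 415 = 3809.4 mm².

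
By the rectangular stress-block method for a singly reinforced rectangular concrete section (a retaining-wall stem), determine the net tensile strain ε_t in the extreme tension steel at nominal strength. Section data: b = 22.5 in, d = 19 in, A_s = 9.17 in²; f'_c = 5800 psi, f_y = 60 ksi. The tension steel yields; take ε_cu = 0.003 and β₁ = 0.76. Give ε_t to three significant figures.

ε_t ≈ 0.00573

a = A_s f_y/(0.85 f'_c b) = 4.960 in.
β₁ = 0.76, so c = a/β₁ = 4.960/0.76 = 6.526 in.
From the linear strain diagram with ε_cu = 0.003: ε_t = 0.003 (d − c)/c = 0.003 × (19 − 6.526)/6.526 = 0.00573.
Since ε_t ≥ 0.005, the section is tension-controlled.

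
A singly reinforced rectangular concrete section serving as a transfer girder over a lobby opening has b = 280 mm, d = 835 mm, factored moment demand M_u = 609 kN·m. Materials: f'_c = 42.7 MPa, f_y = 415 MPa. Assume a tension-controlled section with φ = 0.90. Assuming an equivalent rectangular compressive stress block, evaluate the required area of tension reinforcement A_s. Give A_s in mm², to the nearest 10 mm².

A_s ≈ 2060 mm²

M_n = M_u/φ = 609/0.90 = 676.667 kN·m.
With M_n = 0.85 f'_c a b (d − a/2), solve the quadratic for a:
a = d − √(d² − 2M_n/(0.85 f'_c b)) = 835 − √(835² − 2 × 676.667×10⁶/(0.85 × 42.7 × 280)) = 83.96 mm.
A_s = 0.85 f'_c a b / f_y = 0.85 × 42.7 × 83.96 × 280 / 415 = 2056.0 mm².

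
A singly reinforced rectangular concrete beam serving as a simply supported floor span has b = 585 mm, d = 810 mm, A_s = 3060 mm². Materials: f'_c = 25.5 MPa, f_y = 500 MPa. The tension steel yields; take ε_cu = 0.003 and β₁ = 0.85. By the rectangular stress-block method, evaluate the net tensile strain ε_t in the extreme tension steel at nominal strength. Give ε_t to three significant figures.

ε_t ≈ 0.0141

a = A_s f_y/(0.85 f'_c b) = 120.66 mm.
β₁ = 0.85, so c = a/β₁ = 120.66/0.85 = 141.95 mm.
From the linear strain diagram with ε_cu = 0.003: ε_t = 0.003 (d − c)/c = 0.003 × (810 − 141.95)/141.95 = 0.0141.
Since ε_t ≥ 0.005, the section is tension-controlled.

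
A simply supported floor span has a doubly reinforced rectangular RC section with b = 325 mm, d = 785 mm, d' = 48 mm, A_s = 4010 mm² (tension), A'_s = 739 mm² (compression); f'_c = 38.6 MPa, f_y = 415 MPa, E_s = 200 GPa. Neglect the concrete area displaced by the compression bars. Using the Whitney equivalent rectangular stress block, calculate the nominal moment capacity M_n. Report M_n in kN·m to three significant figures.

Assume both tension and compression steel yield.
Net tension couple steel: A_s − A'_s = 3271 mm².
a = (A_s − A'_s) f_y / (0.85 f'_c b) = 1357465/(0.85 × 38.6 × 325) = 127.30 mm.
c = a/β₁ = 127.30/0.774 = 164.47 mm; ε'_s = 0.003(c − d')/c = 0.0021 ≥ f_y/E_s = 0.0021, so compression steel does yield.
M_n = (A_s − A'_s) f_y (d − a/2) + A'_s f_y (d − d') = [1357465 × (785 − 63.65) + 306685 × (785 − 48)] × 10⁻⁶ = 979.21 + 226.03 = 1205.24 kN·m.

M_n ≈ 1210 kN·m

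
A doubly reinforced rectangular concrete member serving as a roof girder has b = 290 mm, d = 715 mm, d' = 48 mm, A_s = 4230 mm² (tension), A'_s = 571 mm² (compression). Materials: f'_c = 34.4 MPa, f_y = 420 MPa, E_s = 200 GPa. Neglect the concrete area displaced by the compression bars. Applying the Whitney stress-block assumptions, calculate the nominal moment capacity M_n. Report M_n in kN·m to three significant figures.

M_n ≈ 1120 kN·m

Assume both tension and compression steel yield.
Net tension couple steel: A_s − A'_s = 3659 mm².
a = (A_s − A'_s) f_y / (0.85 f'_c b) = 1536780/(0.85 × 34.4 × 290) = 181.23 mm.
c = a/β₁ = 181.23/0.804 = 225.41 mm; ε'_s = 0.003(c − d')/c = 0.0024 ≥ f_y/E_s = 0.0021, so compression steel does yield.
M_n = (A_s − A'_s) f_y (d − a/2) + A'_s f_y (d − d') = [1536780 × (715 − 90.615) + 239820 × (715 − 48)] × 10⁻⁶ = 959.54 + 159.96 = 1119.50 kN·m.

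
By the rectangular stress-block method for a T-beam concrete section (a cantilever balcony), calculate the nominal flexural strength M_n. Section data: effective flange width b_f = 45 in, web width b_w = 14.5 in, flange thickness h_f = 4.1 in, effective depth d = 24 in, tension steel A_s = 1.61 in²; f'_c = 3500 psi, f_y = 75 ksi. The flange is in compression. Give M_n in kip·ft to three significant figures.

M_n ≈ 237 kip·ft

Tension: T = A_s f_y = 1.61 × 75 = 120.75 kips.
Try a within the flange: a = T/(0.85 f'_c b_f) = 120.75/(0.85 × 3.5 × 45) = 0.902 in.
Since a = 0.902 ≤ h_f = 4.1 in, the stress block lies entirely in the flange; analyse as a rectangular beam of width b_f.
M_n = T(d − a/2) = 120.75 × (24 − 0.451) = 2843.5 kip·in.
M_n = 2843.5/12 = 236.96 kip·ft.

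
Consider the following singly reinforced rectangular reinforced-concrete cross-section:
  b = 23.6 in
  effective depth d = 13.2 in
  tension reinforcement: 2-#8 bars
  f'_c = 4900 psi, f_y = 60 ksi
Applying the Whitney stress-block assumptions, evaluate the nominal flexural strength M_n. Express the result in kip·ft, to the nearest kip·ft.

M_n ≈ 100 kip·ft

A_s = 2 × 0.79 = 1.58 in².
T = A_s f_y = 1.58 × 60 = 94.8 kips.
a = T/(0.85 f'_c b) = 94.8/(0.85 × 4.9 × 23.6) = 0.964 in.
M_n = T(d − a/2) = 94.8 × (13.2 − 0.482) = 1205.7 kip·in = 1205.7/12 = 100.48 kip·ft.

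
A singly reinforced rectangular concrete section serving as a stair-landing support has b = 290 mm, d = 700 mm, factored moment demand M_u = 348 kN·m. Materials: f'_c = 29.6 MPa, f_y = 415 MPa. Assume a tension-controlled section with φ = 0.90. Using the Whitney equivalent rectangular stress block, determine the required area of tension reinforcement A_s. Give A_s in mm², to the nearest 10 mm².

M_n = M_u/φ = 348/0.90 = 386.667 kN·m.
With M_n = 0.85 f'_c a b (d − a/2), solve the quadratic for a:
a = d − √(d² − 2M_n/(0.85 f'_c b)) = 700 − √(700² − 2 × 386.667×10⁶/(0.85 × 29.6 × 290)) = 80.31 mm.
A_s = 0.85 f'_c a b / f_y = 0.85 × 29.6 × 80.31 × 290 / 415 = 1412.0 mm².

A_s ≈ 1410 mm²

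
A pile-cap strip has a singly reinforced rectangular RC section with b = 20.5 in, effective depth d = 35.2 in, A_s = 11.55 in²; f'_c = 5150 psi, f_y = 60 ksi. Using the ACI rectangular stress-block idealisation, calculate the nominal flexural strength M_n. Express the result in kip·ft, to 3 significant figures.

T = A_s f_y = 11.55 × 60 = 693 kips.
a = T/(0.85 f'_c b) = 693/(0.85 × 5.15 × 20.5) = 7.722 in.
M_n = T(d − a/2) = 693 × (35.2 − 3.861) = 21717.9 kip·in = 21717.9/12 = 1809.83 kip·ft.

M_n ≈ 1810 kip·ft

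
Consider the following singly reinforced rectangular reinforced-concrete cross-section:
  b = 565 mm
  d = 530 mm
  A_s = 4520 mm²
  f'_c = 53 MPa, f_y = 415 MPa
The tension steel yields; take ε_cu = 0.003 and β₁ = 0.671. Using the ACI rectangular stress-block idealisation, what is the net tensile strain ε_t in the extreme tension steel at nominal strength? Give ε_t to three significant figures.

a = A_s f_y/(0.85 f'_c b) = 73.70 mm.
β₁ = 0.671, so c = a/β₁ = 73.70/0.671 = 109.84 mm.
From the linear strain diagram with ε_cu = 0.003: ε_t = 0.003 (d − c)/c = 0.003 × (530 − 109.84)/109.84 = 0.0115.
Since ε_t ≥ 0.005, the section is tension-controlled.

ε_t ≈ 0.0115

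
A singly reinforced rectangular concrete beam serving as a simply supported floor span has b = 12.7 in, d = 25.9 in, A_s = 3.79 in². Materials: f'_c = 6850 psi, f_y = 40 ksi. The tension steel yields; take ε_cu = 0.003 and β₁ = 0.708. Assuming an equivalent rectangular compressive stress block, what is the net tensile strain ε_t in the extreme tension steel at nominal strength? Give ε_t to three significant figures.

ε_t ≈ 0.0238

a = A_s f_y/(0.85 f'_c b) = 2.050 in.
β₁ = 0.708, so c = a/β₁ = 2.050/0.708 = 2.895 in.
From the linear strain diagram with ε_cu = 0.003: ε_t = 0.003 (d − c)/c = 0.003 × (25.9 − 2.895)/2.895 = 0.0238.
Since ε_t ≥ 0.005, the section is tension-controlled.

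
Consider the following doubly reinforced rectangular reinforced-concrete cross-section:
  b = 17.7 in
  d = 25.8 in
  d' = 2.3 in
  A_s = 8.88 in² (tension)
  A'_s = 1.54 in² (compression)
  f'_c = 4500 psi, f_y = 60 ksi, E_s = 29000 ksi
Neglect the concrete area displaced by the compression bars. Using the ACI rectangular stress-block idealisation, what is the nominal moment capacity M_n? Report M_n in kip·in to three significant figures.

Assume both steels yield.
a = (A_s − A'_s) f_y/(0.85 f'_c b) = (8.88 − 1.54) × 60/(0.85 × 4.5 × 17.7) = 6.505 in.
c = a/β₁ = 6.505/0.825 = 7.885 in; ε'_s = 0.003(c − d')/c = 0.0021 ≥ ε_y = 0.0021, so the compression steel yields.
M_n = (A_s − A'_s) f_y (d − a/2) + A'_s f_y (d − d') = 440.4 × (25.8 − 3.2525) + 92.4 × (25.8 − 2.3) = 9929.9 + 2171.4 = 12101.3 kip·in.

M_n ≈ 12100 kip·in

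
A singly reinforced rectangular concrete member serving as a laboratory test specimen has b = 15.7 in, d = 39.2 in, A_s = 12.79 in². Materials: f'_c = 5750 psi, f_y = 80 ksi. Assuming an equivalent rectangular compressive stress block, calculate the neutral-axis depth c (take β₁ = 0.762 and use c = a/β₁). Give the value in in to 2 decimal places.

c ≈ 17.50 in

T = A_s f_y = 12.79 × 80 = 1023.2 kips.
a = T/(0.85 f'_c b) = 1023.2/(0.85 × 5.75 × 15.7) = 13.3344 in.
With β₁ = 0.762, c = a/β₁ = 13.3344/0.762 = 17.50 in.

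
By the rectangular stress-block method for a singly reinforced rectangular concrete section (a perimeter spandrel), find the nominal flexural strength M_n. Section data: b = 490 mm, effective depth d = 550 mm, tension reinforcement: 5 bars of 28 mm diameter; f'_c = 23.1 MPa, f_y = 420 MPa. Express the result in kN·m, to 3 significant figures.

M_n ≈ 625 kN·m

A_s = 5 × 616 = 3080 mm².
T = A_s f_y = 3080 × 420 = 1293600 N = 1293.6 kN.
From C = T: a = T/(0.85 f'_c b) = 1293600/(0.85 × 23.1 × 490) = 134.45 mm.
M_n = T(d − a/2) = 1293.6 kN × (550 − 67.225) mm = 624.52 kN·m.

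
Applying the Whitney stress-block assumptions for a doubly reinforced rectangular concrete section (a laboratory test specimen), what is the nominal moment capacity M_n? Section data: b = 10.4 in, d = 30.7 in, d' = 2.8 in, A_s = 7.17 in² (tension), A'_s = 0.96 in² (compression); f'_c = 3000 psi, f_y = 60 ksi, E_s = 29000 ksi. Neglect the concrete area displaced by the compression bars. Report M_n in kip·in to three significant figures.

Assume both steels yield.
a = (A_s − A'_s) f_y/(0.85 f'_c b) = (7.17 − 0.96) × 60/(0.85 × 3 × 10.4) = 14.050 in.
c = a/β₁ = 14.050/0.85 = 16.529 in; ε'_s = 0.003(c − d')/c = 0.0025 ≥ ε_y = 0.0021, so the compression steel yields.
M_n = (A_s − A'_s) f_y (d − a/2) + A'_s f_y (d − d') = 372.6 × (30.7 − 7.025) + 57.6 × (30.7 − 2.8) = 8821.3 + 1607.0 = 10428.3 kip·in.

M_n ≈ 10400 kip·in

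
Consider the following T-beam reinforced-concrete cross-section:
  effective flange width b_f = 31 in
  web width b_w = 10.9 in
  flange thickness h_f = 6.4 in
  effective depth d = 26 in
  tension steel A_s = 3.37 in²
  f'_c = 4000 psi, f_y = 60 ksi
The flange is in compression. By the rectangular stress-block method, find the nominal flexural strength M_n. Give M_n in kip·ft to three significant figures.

M_n ≈ 422 kip·ft

Tension: T = A_s f_y = 3.37 × 60 = 202.2 kips.
Try a within the flange: a = T/(0.85 f'_c b_f) = 202.2/(0.85 × 4 × 31) = 1.918 in.
Since a = 1.918 ≤ h_f = 6.4 in, the stress block lies entirely in the flange; analyse as a rectangular beam of width b_f.
M_n = T(d − a/2) = 202.2 × (26 − 0.959) = 5063.3 kip·in.
M_n = 5063.3/12 = 421.94 kip·ft.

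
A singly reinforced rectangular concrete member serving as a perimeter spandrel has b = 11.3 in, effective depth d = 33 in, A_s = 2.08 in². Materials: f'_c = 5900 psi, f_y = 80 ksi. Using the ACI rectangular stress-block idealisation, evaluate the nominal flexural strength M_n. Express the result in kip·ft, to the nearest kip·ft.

T = A_s f_y = 2.08 × 80 = 166.4 kips.
a = T/(0.85 f'_c b) = 166.4/(0.85 × 5.9 × 11.3) = 2.936 in.
M_n = T(d − a/2) = 166.4 × (33 − 1.468) = 5246.9 kip·in = 5246.9/12 = 437.24 kip·ft.

M_n ≈ 437 kip·ft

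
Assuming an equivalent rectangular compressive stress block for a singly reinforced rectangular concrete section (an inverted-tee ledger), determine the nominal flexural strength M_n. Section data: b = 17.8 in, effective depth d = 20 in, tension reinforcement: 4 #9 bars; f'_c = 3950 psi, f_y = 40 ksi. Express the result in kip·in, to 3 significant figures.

A_s = 4 × 1 = 4 in².
T = A_s f_y = 4 × 40 = 160 kips.
a = T/(0.85 f'_c b) = 160/(0.85 × 3.95 × 17.8) = 2.677 in.
M_n = T(d − a/2) = 160 × (20 − 1.3385) = 2985.8 kip·in.

M_n ≈ 2990 kip·in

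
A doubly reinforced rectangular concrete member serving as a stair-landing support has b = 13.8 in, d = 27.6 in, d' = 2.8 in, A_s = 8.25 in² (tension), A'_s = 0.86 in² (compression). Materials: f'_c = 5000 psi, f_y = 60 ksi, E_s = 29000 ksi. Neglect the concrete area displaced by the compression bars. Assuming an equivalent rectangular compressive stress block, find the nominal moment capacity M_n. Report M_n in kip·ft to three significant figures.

Assume both steels yield.
a = (A_s − A'_s) f_y/(0.85 f'_c b) = (8.25 − 0.86) × 60/(0.85 × 5 × 13.8) = 7.560 in.
c = a/β₁ = 7.560/0.8 = 9.450 in; ε'_s = 0.003(c − d')/c = 0.0021 ≥ ε_y = 0.0021, so the compression steel yields.
M_n = (A_s − A'_s) f_y (d − a/2) + A'_s f_y (d − d') = 443.4 × (27.6 − 3.78) + 51.6 × (27.6 − 2.8) = 10561.8 + 1279.7 = 11841.5 kip·in = 11841.5/12 = 986.79 kip·ft.

M_n ≈ 987 kip·ft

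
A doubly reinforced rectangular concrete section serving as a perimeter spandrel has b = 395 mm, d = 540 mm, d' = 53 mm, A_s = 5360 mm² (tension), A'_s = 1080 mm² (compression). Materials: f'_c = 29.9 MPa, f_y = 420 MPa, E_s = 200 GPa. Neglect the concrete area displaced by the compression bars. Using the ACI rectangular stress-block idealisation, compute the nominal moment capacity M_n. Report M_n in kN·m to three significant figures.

M_n ≈ 1030 kN·m

Assume both tension and compression steel yield.
Net tension couple steel: A_s − A'_s = 4280 mm².
a = (A_s − A'_s) f_y / (0.85 f'_c b) = 1797600/(0.85 × 29.9 × 395) = 179.06 mm.
c = a/β₁ = 179.06/0.836 = 214.19 mm; ε'_s = 0.003(c − d')/c = 0.0023 ≥ f_y/E_s = 0.0021, so compression steel does yield.
M_n = (A_s − A'_s) f_y (d − a/2) + A'_s f_y (d − d') = [1797600 × (540 − 89.53) + 453600 × (540 − 53)] × 10⁻⁶ = 809.76 + 220.90 = 1030.66 kN·m.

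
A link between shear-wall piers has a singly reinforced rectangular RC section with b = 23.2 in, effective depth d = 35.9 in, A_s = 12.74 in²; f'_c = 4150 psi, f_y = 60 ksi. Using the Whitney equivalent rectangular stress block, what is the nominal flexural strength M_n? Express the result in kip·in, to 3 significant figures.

T = A_s f_y = 12.74 × 60 = 764.4 kips.
a = T/(0.85 f'_c b) = 764.4/(0.85 × 4.15 × 23.2) = 9.340 in.
M_n = T(d − a/2) = 764.4 × (35.9 − 4.67) = 23872.2 kip·in.

M_n ≈ 23900 kip·in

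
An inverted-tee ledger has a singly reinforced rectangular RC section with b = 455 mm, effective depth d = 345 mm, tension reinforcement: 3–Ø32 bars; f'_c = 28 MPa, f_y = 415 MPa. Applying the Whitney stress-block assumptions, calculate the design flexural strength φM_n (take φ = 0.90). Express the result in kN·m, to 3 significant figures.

φM_n ≈ 269 kN·m

A_s = 3 × 804 = 2412 mm².
T = A_s f_y = 2412 × 415 = 1000980 N = 1000.98 kN.
From C = T: a = T/(0.85 f'_c b) = 1000980/(0.85 × 28 × 455) = 92.44 mm.
M_n = T(d − a/2) = 1000.98 kN × (345 − 46.22) mm = 299.07 kN·m.
φM_n = 0.90 × 299.07 = 269.16 kN·m.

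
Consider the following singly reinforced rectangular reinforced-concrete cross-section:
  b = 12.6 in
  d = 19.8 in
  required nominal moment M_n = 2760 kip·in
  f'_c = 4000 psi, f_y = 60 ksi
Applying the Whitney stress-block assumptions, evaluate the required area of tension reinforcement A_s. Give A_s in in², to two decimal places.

A_s ≈ 2.55 in²

From M_n = 0.85 f'_c a b (d − a/2):
a = d − √(d² − 2M_n/(0.85 f'_c b)) = 19.8 − √(19.8² − 2 × 2760/(0.85 × 4 × 12.6)) = 3.577 in.
A_s = 0.85 f'_c a b / f_y = 0.85 × 4 × 3.577 × 12.6 / 60 = 2.554 in².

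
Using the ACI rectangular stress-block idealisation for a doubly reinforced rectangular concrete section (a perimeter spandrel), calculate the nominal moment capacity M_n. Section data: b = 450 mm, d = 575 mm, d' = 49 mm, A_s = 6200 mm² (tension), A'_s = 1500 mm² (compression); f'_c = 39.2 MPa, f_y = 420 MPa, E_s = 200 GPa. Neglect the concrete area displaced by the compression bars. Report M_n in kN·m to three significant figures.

M_n ≈ 1340 kN·m

Assume both tension and compression steel yield.
Net tension couple steel: A_s − A'_s = 4700 mm².
a = (A_s − A'_s) f_y / (0.85 f'_c b) = 1974000/(0.85 × 39.2 × 450) = 131.65 mm.
c = a/β₁ = 131.65/0.77 = 170.97 mm; ε'_s = 0.003(c − d')/c = 0.0021 ≥ f_y/E_s = 0.0021, so compression steel does yield.
M_n = (A_s − A'_s) f_y (d − a/2) + A'_s f_y (d − d') = [1974000 × (575 − 65.825) + 630000 × (575 − 49)] × 10⁻⁶ = 1005.11 + 331.38 = 1336.49 kN·m.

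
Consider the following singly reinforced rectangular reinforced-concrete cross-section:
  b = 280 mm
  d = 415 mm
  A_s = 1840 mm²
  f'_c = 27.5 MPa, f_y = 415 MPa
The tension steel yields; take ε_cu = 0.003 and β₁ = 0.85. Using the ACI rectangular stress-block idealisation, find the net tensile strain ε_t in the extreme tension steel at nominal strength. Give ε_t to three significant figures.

a = A_s f_y/(0.85 f'_c b) = 116.67 mm.
β₁ = 0.85, so c = a/β₁ = 116.67/0.85 = 137.26 mm.
From the linear strain diagram with ε_cu = 0.003: ε_t = 0.003 (d − c)/c = 0.003 × (415 − 137.26)/137.26 = 0.00607.
Since ε_t ≥ 0.005, the section is tension-controlled.

ε_t ≈ 0.00607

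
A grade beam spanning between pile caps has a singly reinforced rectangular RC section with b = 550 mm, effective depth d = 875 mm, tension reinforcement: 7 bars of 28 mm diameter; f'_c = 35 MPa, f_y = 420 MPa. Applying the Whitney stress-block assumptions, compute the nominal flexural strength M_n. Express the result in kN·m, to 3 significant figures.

A_s = 7 × 616 = 4312 mm².
T = A_s f_y = 4312 × 420 = 1811040 N = 1811.04 kN.
From C = T: a = T/(0.85 f'_c b) = 1811040/(0.85 × 35 × 550) = 110.68 mm.
M_n = T(d − a/2) = 1811.04 kN × (875 − 55.34) mm = 1484.44 kN·m.

M_n ≈ 1480 kN·m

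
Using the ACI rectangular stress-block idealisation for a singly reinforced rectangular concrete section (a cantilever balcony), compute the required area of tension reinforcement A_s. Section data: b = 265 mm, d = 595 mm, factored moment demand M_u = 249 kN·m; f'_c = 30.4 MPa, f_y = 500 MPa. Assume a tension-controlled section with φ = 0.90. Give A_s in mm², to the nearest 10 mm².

M_n = M_u/φ = 249/0.90 = 276.667 kN·m.
With M_n = 0.85 f'_c a b (d − a/2), solve the quadratic for a:
a = d − √(d² − 2M_n/(0.85 f'_c b)) = 595 − √(595² − 2 × 276.667×10⁶/(0.85 × 30.4 × 265)) = 72.30 mm.
A_s = 0.85 f'_c a b / f_y = 0.85 × 30.4 × 72.30 × 265 / 500 = 990.2 mm².

A_s ≈ 990 mm²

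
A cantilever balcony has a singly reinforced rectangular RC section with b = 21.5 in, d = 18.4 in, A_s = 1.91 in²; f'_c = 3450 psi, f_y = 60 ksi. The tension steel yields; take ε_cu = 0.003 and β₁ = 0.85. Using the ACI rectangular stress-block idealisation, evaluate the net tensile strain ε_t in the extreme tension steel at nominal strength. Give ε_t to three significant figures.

a = A_s f_y/(0.85 f'_c b) = 1.818 in.
β₁ = 0.85, so c = a/β₁ = 1.818/0.85 = 2.139 in.
From the linear strain diagram with ε_cu = 0.003: ε_t = 0.003 (d − c)/c = 0.003 × (18.4 − 2.139)/2.139 = 0.0228.
Since ε_t ≥ 0.005, the section is tension-controlled.

ε_t ≈ 0.0228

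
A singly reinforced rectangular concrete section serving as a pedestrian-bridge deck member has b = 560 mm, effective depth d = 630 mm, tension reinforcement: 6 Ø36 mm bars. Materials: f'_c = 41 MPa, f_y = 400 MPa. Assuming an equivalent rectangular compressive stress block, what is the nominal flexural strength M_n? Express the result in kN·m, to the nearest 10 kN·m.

M_n ≈ 1390 kN·m

A_s = 6 × 1018 = 6108 mm².
T = A_s f_y = 6108 × 400 = 2443200 N = 2443.2 kN.
From C = T: a = T/(0.85 f'_c b) = 2443200/(0.85 × 41 × 560) = 125.19 mm.
M_n = T(d − a/2) = 2443.2 kN × (630 − 62.595) mm = 1386.28 kN·m.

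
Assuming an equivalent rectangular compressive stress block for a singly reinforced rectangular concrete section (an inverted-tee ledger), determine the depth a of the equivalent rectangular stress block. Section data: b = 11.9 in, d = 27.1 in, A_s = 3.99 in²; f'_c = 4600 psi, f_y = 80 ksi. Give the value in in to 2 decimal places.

a ≈ 6.86 in

T = A_s f_y = 3.99 × 80 = 319.2 kips.
a = T/(0.85 f'_c b) = 319.2/(0.85 × 4.6 × 11.9) = 6.86 in.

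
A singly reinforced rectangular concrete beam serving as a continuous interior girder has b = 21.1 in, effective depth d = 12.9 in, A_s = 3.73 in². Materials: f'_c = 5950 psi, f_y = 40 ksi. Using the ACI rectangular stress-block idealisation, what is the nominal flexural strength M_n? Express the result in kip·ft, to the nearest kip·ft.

T = A_s f_y = 3.73 × 40 = 149.2 kips.
a = T/(0.85 f'_c b) = 149.2/(0.85 × 5.95 × 21.1) = 1.398 in.
M_n = T(d − a/2) = 149.2 × (12.9 − 0.699) = 1820.4 kip·in = 1820.4/12 = 151.70 kip·ft.

M_n ≈ 152 kip·ft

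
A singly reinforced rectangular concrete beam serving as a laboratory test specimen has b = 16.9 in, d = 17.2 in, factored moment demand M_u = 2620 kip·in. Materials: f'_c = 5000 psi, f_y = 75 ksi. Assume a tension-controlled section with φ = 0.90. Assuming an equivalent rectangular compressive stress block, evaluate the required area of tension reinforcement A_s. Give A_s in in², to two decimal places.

A_s ≈ 2.44 in²

M_n = M_u/φ = 2620/0.90 = 2911.11 kip·in.
From M_n = 0.85 f'_c a b (d − a/2):
a = d − √(d² − 2M_n/(0.85 f'_c b)) = 17.2 − √(17.2² − 2 × 2911.11/(0.85 × 5 × 16.9)) = 2.545 in.
A_s = 0.85 f'_c a b / f_y = 0.85 × 5 × 2.545 × 16.9 / 75 = 2.437 in².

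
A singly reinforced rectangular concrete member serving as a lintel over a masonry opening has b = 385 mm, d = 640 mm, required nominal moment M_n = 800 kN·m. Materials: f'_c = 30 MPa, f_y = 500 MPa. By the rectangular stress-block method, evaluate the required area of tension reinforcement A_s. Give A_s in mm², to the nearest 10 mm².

A_s ≈ 2820 mm²

With M_n = 0.85 f'_c a b (d − a/2), solve the quadratic for a:
a = d − √(d² − 2M_n/(0.85 f'_c b)) = 640 − √(640² − 2 × 800×10⁶/(0.85 × 30 × 385)) = 143.39 mm.
A_s = 0.85 f'_c a b / f_y = 0.85 × 30 × 143.39 × 385 / 500 = 2815.5 mm².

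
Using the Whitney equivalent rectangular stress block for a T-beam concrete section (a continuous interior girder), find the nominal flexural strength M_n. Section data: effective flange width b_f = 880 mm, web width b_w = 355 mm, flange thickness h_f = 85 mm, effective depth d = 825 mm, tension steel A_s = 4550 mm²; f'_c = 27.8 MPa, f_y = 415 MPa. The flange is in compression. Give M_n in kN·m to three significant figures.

M_n ≈ 1470 kN·m

Tension: T = A_s f_y = 4550 × 415 = 1888250 N.
Try a within the flange: a = T/(0.85 f'_c b_f) = 1888250/(0.85 × 27.8 × 880) = 90.81 mm.
a = 90.81 > h_f = 85 mm: the block extends into the web. Split into flange-overhang and web parts.
C_f = 0.85 f'_c (b_f − b_w) h_f = 0.85 × 27.8 × (880 − 355) × 85 = 1054489 N.
Remaining web compression depth: a_w = (T − C_f)/(0.85 f'_c b_w) = (1888250 − 1054489)/(0.85 × 27.8 × 355) = 99.39 mm.
M_n = C_f(d − h_f/2) + (T − C_f)(d − a_w/2) = 1054489 × (825 − 42.5) + 833761 × (825 − 49.695) = 825.14 + 646.42 = 1471.56 × 10⁶ N·mm.
M_n = 1471.56 kN·m.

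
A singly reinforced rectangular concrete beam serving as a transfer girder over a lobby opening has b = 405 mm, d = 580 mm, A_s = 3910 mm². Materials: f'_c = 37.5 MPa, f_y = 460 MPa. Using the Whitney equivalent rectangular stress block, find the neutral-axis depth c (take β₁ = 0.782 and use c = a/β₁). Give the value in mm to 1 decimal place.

c ≈ 178.2 mm

T = A_s f_y = 3910 × 460 = 1798600 N = 1798.6 kN.
Setting C = 0.85 f'_c a b equal to T: a = 1798600/(0.85 × 37.5 × 405) = 139.325 mm.
With β₁ = 0.782, c = a/β₁ = 139.325/0.782 = 178.2 mm.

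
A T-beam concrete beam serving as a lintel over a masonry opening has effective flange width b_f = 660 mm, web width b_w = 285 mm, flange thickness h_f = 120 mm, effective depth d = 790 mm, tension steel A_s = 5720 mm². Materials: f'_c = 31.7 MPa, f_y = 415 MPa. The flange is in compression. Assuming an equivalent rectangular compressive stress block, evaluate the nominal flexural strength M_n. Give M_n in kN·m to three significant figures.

Tension: T = A_s f_y = 5720 × 415 = 2373800 N.
Try a within the flange: a = T/(0.85 f'_c b_f) = 2373800/(0.85 × 31.7 × 660) = 133.48 mm.
a = 133.48 > h_f = 120 mm: the block extends into the web. Split into flange-overhang and web parts.
C_f = 0.85 f'_c (b_f − b_w) h_f = 0.85 × 31.7 × (660 − 285) × 120 = 1212525 N.
Remaining web compression depth: a_w = (T − C_f)/(0.85 f'_c b_w) = (2373800 − 1212525)/(0.85 × 31.7 × 285) = 151.22 mm.
M_n = C_f(d − h_f/2) + (T − C_f)(d − a_w/2) = 1212525 × (790 − 60) + 1161275 × (790 − 75.61) = 885.14 + 829.60 = 1714.74 × 10⁶ N·mm.
M_n = 1714.74 kN·m.

M_n ≈ 1710 kN·m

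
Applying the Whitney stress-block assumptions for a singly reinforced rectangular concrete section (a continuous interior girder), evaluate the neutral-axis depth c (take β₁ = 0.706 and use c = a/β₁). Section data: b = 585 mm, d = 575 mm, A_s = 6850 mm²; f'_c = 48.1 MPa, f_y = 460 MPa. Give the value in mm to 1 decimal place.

c ≈ 186.6 mm

T = A_s f_y = 6850 × 460 = 3151000 N = 3151 kN.
Setting C = 0.85 f'_c a b equal to T: a = 3151000/(0.85 × 48.1 × 585) = 131.743 mm.
With β₁ = 0.706, c = a/β₁ = 131.743/0.706 = 186.6 mm.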